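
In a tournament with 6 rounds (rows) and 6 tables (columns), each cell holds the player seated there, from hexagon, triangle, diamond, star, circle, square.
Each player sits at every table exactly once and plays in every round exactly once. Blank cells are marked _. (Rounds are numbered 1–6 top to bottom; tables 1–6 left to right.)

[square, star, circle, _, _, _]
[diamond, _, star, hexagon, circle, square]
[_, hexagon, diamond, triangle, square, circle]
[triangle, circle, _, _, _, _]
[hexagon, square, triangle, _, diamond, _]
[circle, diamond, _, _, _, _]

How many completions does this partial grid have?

Round 1, table 4: eliminating its round and table leaves {diamond}.
Round 1, table 5: eliminating its round and table leaves {hexagon, triangle}.
Round 1, table 6: eliminating its round and table leaves {hexagon, triangle, diamond}.
Round 2, table 2: eliminating its round and table leaves {triangle}.
Round 3, table 1: eliminating its round and table leaves {star}.
Round 4, table 3: eliminating its round and table leaves {hexagon, square}.
Round 4, table 4: eliminating its round and table leaves {diamond, star, square}.
Round 4, table 5: eliminating its round and table leaves {hexagon, star}.
Round 4, table 6: eliminating its round and table leaves {hexagon, diamond, star}.
Round 5, table 4: eliminating its round and table leaves {star, circle}.
Round 5, table 6: eliminating its round and table leaves {star}.
Round 6, table 3: eliminating its round and table leaves {hexagon, square}.
Round 6, table 4: eliminating its round and table leaves {star, square}.
Round 6, table 5: eliminating its round and table leaves {hexagon, triangle, star}.
Round 6, table 6: eliminating its round and table leaves {hexagon, triangle, star}.
Enumerating the assignments across these blanks that avoid any round or table repeat gives 3 completions.

3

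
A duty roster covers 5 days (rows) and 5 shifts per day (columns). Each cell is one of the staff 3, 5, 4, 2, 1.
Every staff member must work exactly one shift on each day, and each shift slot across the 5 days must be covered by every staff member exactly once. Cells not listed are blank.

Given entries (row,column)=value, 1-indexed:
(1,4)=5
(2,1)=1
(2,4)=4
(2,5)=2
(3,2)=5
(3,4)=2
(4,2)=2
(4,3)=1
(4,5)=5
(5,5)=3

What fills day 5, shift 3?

Day 2, shift 2: day 2 has {4, 2, 1} and shift 2 has {5, 2}, leaving only 3.
Day 2, shift 3: day 2 has {3, 4, 2, 1} and shift 3 has {1}, leaving only 5.
Day 4, shift 4: day 4 has {5, 2, 1} and shift 4 has {5, 4, 2}, leaving only 3.
Day 4, shift 1: day 4 has {3, 5, 2, 1} and shift 1 has {1}, leaving only 4.
Day 3, shift 1: day 3 has {5, 2} and shift 1 has {4, 1}, leaving only 3.
Day 1, shift 1: day 1 has {5} and shift 1 has {3, 4, 1}, leaving only 2.
Day 3, shift 3: day 3 has {3, 5, 2} and shift 3 has {5, 1}, leaving only 4.
Day 5 already has {3} and shift 3 already has {5, 4, 1}, so day 5, shift 3 must be 2.

2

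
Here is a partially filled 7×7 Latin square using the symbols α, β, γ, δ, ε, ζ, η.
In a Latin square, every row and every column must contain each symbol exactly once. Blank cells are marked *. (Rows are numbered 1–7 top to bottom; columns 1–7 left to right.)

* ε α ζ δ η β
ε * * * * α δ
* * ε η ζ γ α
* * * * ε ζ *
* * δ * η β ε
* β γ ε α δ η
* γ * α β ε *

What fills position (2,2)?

Row 1, column 1: row 1 has {α, β, δ, ε, ζ, η} and column 1 has {ε}, leaving only γ.
Row 2, column 5: row 2 has {α, δ, ε} and column 5 has {α, β, δ, ε, ζ, η}, leaving only γ.
Row 2, column 4: row 2 has {α, γ, δ, ε} and column 4 has {α, ε, ζ, η}, leaving only β.
Row 3, column 2: row 3 has {α, γ, ε, ζ, η} and column 2 has {β, γ, ε}, leaving only δ.
Row 3, column 1: row 3 has {α, γ, δ, ε, ζ, η} and column 1 has {γ, ε}, leaving only β.
Row 4, column 7: row 4 has {ε, ζ} and column 7 has {α, β, δ, ε, η}, leaving only γ.
Row 4, column 4: row 4 has {γ, ε, ζ} and column 4 has {α, β, ε, ζ, η}, leaving only δ.
Row 5, column 4: row 5 has {β, δ, ε, η} and column 4 has {α, β, δ, ε, ζ, η}, leaving only γ.
Row 6, column 1: row 6 has {α, β, γ, δ, ε, η} and column 1 has {β, γ, ε}, leaving only ζ.
Row 5, column 1: row 5 has {β, γ, δ, ε, η} and column 1 has {β, γ, ε, ζ}, leaving only α.
Row 4, column 1: row 4 has {γ, δ, ε, ζ} and column 1 has {α, β, γ, ε, ζ}, leaving only η.
Row 4, column 2: row 4 has {γ, δ, ε, ζ, η} and column 2 has {β, γ, δ, ε}, leaving only α.
Row 4, column 3: row 4 has {α, γ, δ, ε, ζ, η} and column 3 has {α, γ, δ, ε}, leaving only β.
Row 5, column 2: row 5 has {α, β, γ, δ, ε, η} and column 2 has {α, β, γ, δ, ε}, leaving only ζ.
Row 2 already has {α, β, γ, δ, ε} and column 2 already has {α, β, γ, δ, ε, ζ}, so row 2, column 2 must be η.

η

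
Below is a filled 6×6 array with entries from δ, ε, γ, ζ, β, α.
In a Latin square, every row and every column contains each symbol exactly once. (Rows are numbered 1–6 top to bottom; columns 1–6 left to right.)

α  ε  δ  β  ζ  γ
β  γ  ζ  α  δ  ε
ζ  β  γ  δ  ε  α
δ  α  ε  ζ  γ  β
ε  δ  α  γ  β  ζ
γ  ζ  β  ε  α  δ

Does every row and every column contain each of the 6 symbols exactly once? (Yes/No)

Each row is a permutation of the 6 symbols, and so is each column.

Yes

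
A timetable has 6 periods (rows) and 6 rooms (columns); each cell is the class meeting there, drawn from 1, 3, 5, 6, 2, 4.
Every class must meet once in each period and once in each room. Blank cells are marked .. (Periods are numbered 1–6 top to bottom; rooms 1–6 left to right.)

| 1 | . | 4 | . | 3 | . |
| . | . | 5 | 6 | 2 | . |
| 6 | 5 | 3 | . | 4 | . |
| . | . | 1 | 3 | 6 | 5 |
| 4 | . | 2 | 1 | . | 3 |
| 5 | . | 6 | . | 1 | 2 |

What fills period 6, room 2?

Period 1, room 6: period 1 has {1, 3, 4} and room 6 has {3, 5, 2}, leaving only 6.
Period 1, room 2: period 1 has {1, 3, 6, 4} and room 2 has {5}, leaving only 2.
Period 1, room 4: period 1 has {1, 3, 6, 2, 4} and room 4 has {1, 3, 6}, leaving only 5.
Period 2, room 1: period 2 has {5, 6, 2} and room 1 has {1, 5, 6, 4}, leaving only 3.
Period 3, room 4: period 3 has {3, 5, 6, 4} and room 4 has {1, 3, 5, 6}, leaving only 2.
Period 3, room 6: period 3 has {3, 5, 6, 2, 4} and room 6 has {3, 5, 6, 2}, leaving only 1.
Period 2, room 6: period 2 has {3, 5, 6, 2} and room 6 has {1, 3, 5, 6, 2}, leaving only 4.
Period 2, room 2: period 2 has {3, 5, 6, 2, 4} and room 2 has {5, 2}, leaving only 1.
Period 4, room 1: period 4 has {1, 3, 5, 6} and room 1 has {1, 3, 5, 6, 4}, leaving only 2.
Period 4, room 2: period 4 has {1, 3, 5, 6, 2} and room 2 has {1, 5, 2}, leaving only 4.
Period 6 already has {1, 5, 6, 2} and room 2 already has {1, 5, 2, 4}, so period 6, room 2 must be 3.

3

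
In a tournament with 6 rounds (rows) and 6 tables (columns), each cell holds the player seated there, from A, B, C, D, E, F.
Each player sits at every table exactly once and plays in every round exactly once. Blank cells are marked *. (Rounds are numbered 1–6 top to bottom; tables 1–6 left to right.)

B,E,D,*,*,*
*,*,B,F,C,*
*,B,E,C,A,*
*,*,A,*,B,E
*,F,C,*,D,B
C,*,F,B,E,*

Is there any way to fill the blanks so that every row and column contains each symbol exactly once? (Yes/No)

Yes

No round or table among the givens repeats a symbol, and propagating forced cells runs into no contradiction.
One valid completion exists (for instance, B E D A F C / E D B F C A / D B E C A F / F C A D B E / A F C E D B / C A F B E D).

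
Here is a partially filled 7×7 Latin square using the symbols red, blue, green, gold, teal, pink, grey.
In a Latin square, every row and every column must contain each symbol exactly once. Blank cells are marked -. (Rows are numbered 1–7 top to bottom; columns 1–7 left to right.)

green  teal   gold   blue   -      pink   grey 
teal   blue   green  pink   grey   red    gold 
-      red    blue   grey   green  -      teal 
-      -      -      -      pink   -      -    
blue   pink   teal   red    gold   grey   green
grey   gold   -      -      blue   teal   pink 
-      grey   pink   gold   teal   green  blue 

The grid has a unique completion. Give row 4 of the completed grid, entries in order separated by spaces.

Row 4, column 2: row 4 has {pink} and column 2 has {red, blue, gold, teal, pink, grey}, leaving only green.
Row 4, column 4: row 4 has {green, pink} and column 4 has {red, blue, gold, pink, grey}, leaving only teal.
Row 4, column 7: row 4 has {green, teal, pink} and column 7 has {blue, green, gold, teal, pink, grey}, leaving only red.
Row 4, column 1: row 4 has {red, green, teal, pink} and column 1 has {blue, green, teal, grey}, leaving only gold.
Row 4, column 3: row 4 has {red, green, gold, teal, pink} and column 3 has {blue, green, gold, teal, pink}, leaving only grey.
Row 4, column 6: row 4 has {red, green, gold, teal, pink, grey} and column 6 has {red, green, teal, pink, grey}, leaving only blue.
So row 4 reads: gold green grey teal pink blue red.

gold green grey teal pink blue red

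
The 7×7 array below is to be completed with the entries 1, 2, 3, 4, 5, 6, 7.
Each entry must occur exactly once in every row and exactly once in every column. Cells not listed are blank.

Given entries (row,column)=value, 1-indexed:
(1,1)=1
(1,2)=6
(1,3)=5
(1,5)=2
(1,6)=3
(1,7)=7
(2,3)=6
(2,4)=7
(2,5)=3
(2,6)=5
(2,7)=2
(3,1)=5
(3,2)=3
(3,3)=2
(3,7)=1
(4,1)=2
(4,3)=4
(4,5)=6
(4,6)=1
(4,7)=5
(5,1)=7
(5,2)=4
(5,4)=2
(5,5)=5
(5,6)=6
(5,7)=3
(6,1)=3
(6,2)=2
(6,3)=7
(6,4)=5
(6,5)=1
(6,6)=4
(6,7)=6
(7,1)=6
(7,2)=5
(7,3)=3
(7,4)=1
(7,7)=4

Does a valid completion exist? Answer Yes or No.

Yes

No row or column among the givens repeats a symbol, and propagating forced cells runs into no contradiction.
One valid completion exists (for instance, 1 6 5 4 2 3 7 / 4 1 6 7 3 5 2 / 5 3 2 6 4 7 1 / 2 7 4 3 6 1 5 / 7 4 1 2 5 6 3 / 3 2 7 5 1 4 6 / 6 5 3 1 7 2 4).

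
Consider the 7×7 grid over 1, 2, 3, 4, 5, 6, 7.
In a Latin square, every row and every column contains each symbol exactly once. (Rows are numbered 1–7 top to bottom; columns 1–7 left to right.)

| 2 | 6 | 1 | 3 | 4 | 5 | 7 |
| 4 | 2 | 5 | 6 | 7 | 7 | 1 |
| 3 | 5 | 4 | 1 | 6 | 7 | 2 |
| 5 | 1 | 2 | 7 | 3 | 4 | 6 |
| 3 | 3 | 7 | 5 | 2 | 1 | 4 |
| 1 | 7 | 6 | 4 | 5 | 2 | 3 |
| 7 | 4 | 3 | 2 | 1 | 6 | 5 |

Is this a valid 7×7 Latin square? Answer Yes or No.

Row 2 contains 7 twice (at columns 5 and 6); row 5 is also not a permutation.

No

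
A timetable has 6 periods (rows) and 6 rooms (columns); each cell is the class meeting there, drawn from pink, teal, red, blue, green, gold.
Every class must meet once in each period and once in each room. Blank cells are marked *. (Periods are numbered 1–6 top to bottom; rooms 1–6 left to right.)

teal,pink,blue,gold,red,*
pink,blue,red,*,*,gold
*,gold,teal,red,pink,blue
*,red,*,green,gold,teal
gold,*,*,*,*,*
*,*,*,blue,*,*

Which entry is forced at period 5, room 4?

pink

Period 1, room 6: period 1 has {pink, teal, red, blue, gold} and room 6 has {teal, blue, gold}, leaving only green.
Period 2, room 4: period 2 has {pink, red, blue, gold} and room 4 has {red, blue, green, gold}, leaving only teal.
Period 5 already has {gold} and room 4 already has {teal, red, blue, green, gold}, so period 5, room 4 must be pink.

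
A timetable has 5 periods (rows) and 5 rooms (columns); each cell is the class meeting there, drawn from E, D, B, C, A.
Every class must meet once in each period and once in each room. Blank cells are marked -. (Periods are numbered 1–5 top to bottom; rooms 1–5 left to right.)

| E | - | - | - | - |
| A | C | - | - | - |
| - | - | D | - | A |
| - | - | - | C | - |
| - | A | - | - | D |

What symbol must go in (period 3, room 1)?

Period 3, room 1 is narrowed to {B, C}.
If it were B, then period 3, room 4 would be left with no valid symbol.
So period 3, room 1 must be C.

C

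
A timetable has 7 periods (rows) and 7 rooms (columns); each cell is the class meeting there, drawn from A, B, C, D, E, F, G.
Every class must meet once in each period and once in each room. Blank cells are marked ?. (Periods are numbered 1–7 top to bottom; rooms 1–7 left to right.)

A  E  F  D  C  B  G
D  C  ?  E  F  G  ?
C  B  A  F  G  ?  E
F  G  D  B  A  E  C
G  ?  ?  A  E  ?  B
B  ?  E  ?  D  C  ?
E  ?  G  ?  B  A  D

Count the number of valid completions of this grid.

1

Period 2, room 3: eliminating its period and room leaves {B}.
Period 2, room 7: eliminating its period and room leaves {A}.
Period 3, room 6: eliminating its period and room leaves {D}.
Period 5, room 2: eliminating its period and room leaves {D, F}.
Period 5, room 3: eliminating its period and room leaves {C}.
Period 5, room 6: eliminating its period and room leaves {D, F}.
Period 6, room 2: eliminating its period and room leaves {A, F}.
Period 6, room 4: eliminating its period and room leaves {G}.
Period 6, room 7: eliminating its period and room leaves {A, F}.
Period 7, room 2: eliminating its period and room leaves {F}.
Period 7, room 4: eliminating its period and room leaves {C}.
Only one assignment across all blanks avoids any period or room repeat, giving 1 completion.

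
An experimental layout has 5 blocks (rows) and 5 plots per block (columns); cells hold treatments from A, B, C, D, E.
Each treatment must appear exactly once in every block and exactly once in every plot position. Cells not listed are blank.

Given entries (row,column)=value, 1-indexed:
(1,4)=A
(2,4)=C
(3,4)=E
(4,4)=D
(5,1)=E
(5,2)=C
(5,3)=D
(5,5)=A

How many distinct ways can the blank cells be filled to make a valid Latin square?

56

Block 1, plot 1: eliminating its block and plot leaves {B, C, D}.
Block 1, plot 2: eliminating its block and plot leaves {B, D, E}.
Block 1, plot 3: eliminating its block and plot leaves {B, C, E}.
Block 1, plot 5: eliminating its block and plot leaves {B, C, D, E}.
Block 2, plot 1: eliminating its block and plot leaves {A, B, D}.
Block 2, plot 2: eliminating its block and plot leaves {A, B, D, E}.
Block 2, plot 3: eliminating its block and plot leaves {A, B, E}.
Block 2, plot 5: eliminating its block and plot leaves {B, D, E}.
Block 3, plot 1: eliminating its block and plot leaves {A, B, C, D}.
Block 3, plot 2: eliminating its block and plot leaves {A, B, D}.
Block 3, plot 3: eliminating its block and plot leaves {A, B, C}.
Block 3, plot 5: eliminating its block and plot leaves {B, C, D}.
Block 4, plot 1: eliminating its block and plot leaves {A, B, C}.
Block 4, plot 2: eliminating its block and plot leaves {A, B, E}.
Block 4, plot 3: eliminating its block and plot leaves {A, B, C, E}.
Block 4, plot 5: eliminating its block and plot leaves {B, C, E}.
Block 5, plot 4: eliminating its block and plot leaves {B}.
Enumerating the assignments across these blanks that avoid any block or plot repeat gives 56 completions.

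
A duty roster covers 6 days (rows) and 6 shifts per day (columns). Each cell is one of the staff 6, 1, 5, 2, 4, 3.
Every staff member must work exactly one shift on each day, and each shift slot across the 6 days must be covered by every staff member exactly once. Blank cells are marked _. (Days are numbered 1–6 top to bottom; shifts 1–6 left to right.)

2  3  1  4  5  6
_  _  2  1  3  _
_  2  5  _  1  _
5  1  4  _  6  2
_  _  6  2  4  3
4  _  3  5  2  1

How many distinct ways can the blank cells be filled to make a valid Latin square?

Day 2, shift 1: eliminating its day and shift leaves {6}.
Day 2, shift 2: eliminating its day and shift leaves {6, 5, 4}.
Day 2, shift 6: eliminating its day and shift leaves {5, 4}.
Day 3, shift 1: eliminating its day and shift leaves {6, 3}.
Day 3, shift 4: eliminating its day and shift leaves {6, 3}.
Day 3, shift 6: eliminating its day and shift leaves {4}.
Day 4, shift 4: eliminating its day and shift leaves {3}.
Day 5, shift 1: eliminating its day and shift leaves {1}.
Day 5, shift 2: eliminating its day and shift leaves {5}.
Day 6, shift 2: eliminating its day and shift leaves {6}.
Only one assignment across all blanks avoids any day or shift repeat, giving 1 completion.

1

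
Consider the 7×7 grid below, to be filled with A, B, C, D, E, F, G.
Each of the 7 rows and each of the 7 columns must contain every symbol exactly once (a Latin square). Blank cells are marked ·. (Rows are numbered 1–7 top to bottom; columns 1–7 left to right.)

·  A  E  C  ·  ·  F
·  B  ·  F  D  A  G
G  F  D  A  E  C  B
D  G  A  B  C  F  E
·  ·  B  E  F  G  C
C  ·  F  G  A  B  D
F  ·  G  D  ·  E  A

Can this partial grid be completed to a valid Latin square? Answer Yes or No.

No row or column among the givens repeats a symbol, and propagating forced cells runs into no contradiction.
One valid completion exists (for instance, B A E C G D F / E B C F D A G / G F D A E C B / D G A B C F E / A D B E F G C / C E F G A B D / F C G D B E A).

Yes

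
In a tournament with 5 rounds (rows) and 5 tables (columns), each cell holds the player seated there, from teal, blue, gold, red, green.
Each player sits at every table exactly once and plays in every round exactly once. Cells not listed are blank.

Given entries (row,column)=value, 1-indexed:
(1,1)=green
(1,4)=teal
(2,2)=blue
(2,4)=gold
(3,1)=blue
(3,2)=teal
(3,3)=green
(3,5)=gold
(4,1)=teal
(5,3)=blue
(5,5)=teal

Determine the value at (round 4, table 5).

Round 2, table 1: round 2 has {blue, gold} and table 1 has {teal, blue, green}, leaving only red.
Round 2, table 3: round 2 has {blue, gold, red} and table 3 has {blue, green}, leaving only teal.
Round 2, table 5: round 2 has {teal, blue, gold, red} and table 5 has {teal, gold}, leaving only green.
Round 3, table 4: round 3 has {teal, blue, gold, green} and table 4 has {teal, gold}, leaving only red.
Round 5, table 1: round 5 has {teal, blue} and table 1 has {teal, blue, red, green}, leaving only gold.
Round 5, table 4: round 5 has {teal, blue, gold} and table 4 has {teal, gold, red}, leaving only green.
Round 4, table 4: round 4 has {teal} and table 4 has {teal, gold, red, green}, leaving only blue.
Round 4 already has {teal, blue} and table 5 already has {teal, gold, green}, so round 4, table 5 must be red.

red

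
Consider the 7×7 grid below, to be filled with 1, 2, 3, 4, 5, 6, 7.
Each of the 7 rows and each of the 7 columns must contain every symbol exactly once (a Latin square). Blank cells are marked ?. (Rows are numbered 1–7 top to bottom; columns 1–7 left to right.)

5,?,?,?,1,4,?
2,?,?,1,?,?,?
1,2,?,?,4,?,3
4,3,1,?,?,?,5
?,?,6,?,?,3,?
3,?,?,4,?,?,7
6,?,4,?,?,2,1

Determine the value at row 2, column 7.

Row 5, column 1: row 5 has {3, 6} and column 1 has {1, 2, 3, 4, 5, 6}, leaving only 7.
Row 2, column 7 is narrowed to {4, 6}.
If it were 4, then row 5, column 5 would be left with no valid symbol.
So row 2, column 7 must be 6.

6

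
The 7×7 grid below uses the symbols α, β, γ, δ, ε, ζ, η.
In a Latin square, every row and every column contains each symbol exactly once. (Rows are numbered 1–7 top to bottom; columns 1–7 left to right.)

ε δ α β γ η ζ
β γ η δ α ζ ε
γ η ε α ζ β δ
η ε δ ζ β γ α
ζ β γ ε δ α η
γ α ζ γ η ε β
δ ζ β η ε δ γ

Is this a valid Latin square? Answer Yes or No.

No

Row 7 contains δ twice (at columns 1 and 6); row 6 is also not a permutation.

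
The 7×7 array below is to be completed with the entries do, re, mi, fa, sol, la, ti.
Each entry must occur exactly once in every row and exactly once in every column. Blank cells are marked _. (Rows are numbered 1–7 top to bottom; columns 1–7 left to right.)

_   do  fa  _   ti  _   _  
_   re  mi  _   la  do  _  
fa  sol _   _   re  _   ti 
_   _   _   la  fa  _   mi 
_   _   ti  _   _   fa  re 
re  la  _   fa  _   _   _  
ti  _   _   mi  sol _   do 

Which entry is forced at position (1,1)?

mi

Row 2, column 1: row 2 has {do, re, mi, la} and column 1 has {re, fa, ti}, leaving only sol.
Row 2, column 4: row 2 has {do, re, mi, sol, la} and column 4 has {mi, fa, la}, leaving only ti.
Row 2, column 7: row 2 has {do, re, mi, sol, la, ti} and column 7 has {do, re, mi, ti}, leaving only fa.
Row 3, column 4: row 3 has {re, fa, sol, ti} and column 4 has {mi, fa, la, ti}, leaving only do.
Row 3, column 3: row 3 has {do, re, fa, sol, ti} and column 3 has {mi, fa, ti}, leaving only la.
Row 3, column 6: row 3 has {do, re, fa, sol, la, ti} and column 6 has {do, fa}, leaving only mi.
Row 4, column 1: row 4 has {mi, fa, la} and column 1 has {re, fa, sol, ti}, leaving only do.
Row 4, column 2: row 4 has {do, mi, fa, la} and column 2 has {do, re, sol, la}, leaving only ti.
Row 5, column 2: row 5 has {re, fa, ti} and column 2 has {do, re, sol, la, ti}, leaving only mi.
Row 5, column 1: row 5 has {re, mi, fa, ti} and column 1 has {do, re, fa, sol, ti}, leaving only la.
Row 1 already has {do, fa, ti} and column 1 already has {do, re, fa, sol, la, ti}, so row 1, column 1 must be mi.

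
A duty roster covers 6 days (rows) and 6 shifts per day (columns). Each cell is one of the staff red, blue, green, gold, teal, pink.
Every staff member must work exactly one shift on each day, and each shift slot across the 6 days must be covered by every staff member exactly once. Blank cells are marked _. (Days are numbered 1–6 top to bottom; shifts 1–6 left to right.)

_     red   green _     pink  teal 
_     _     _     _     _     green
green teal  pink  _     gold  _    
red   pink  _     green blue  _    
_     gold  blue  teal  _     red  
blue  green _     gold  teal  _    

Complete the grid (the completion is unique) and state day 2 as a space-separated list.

teal blue gold pink red green

Day 2, shift 2: day 2 has {green} and shift 2 has {red, green, gold, teal, pink}, leaving only blue.
Day 2, shift 5: day 2 has {blue, green} and shift 5 has {blue, gold, teal, pink}, leaving only red.
Day 2, shift 4: day 2 has {red, blue, green} and shift 4 has {green, gold, teal}, leaving only pink.
Day 1, shift 1: day 1 has {red, green, teal, pink} and shift 1 has {red, blue, green}, leaving only gold.
Day 2, shift 1: day 2 has {red, blue, green, pink} and shift 1 has {red, blue, green, gold}, leaving only teal.
Day 2, shift 3: day 2 has {red, blue, green, teal, pink} and shift 3 has {blue, green, pink}, leaving only gold.
So day 2 reads: teal blue gold pink red green.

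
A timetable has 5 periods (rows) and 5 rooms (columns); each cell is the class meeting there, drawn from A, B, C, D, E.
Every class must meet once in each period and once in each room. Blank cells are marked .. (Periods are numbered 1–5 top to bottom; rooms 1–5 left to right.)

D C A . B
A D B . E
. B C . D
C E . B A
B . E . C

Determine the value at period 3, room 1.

E

Period 3 already has {B, C, D} and room 1 already has {A, B, C, D}, so period 3, room 1 must be E.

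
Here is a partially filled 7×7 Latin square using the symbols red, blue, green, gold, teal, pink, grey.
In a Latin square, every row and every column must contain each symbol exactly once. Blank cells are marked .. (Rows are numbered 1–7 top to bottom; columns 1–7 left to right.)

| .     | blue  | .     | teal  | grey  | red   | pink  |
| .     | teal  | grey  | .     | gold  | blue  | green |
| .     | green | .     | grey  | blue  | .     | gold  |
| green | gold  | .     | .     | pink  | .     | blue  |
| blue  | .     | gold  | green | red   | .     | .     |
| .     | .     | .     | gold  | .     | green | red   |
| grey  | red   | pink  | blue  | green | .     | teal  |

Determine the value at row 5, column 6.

Row 1, column 1: row 1 has {red, blue, teal, pink, grey} and column 1 has {blue, green, grey}, leaving only gold.
Row 1, column 3: row 1 has {red, blue, gold, teal, pink, grey} and column 3 has {gold, pink, grey}, leaving only green.
Row 4, column 4: row 4 has {blue, green, gold, pink} and column 4 has {blue, green, gold, teal, grey}, leaving only red.
Row 2, column 4: row 2 has {blue, green, gold, teal, grey} and column 4 has {red, blue, green, gold, teal, grey}, leaving only pink.
Row 2, column 1: row 2 has {blue, green, gold, teal, pink, grey} and column 1 has {blue, green, gold, grey}, leaving only red.
Row 4, column 3: row 4 has {red, blue, green, gold, pink} and column 3 has {green, gold, pink, grey}, leaving only teal.
Row 3, column 3: row 3 has {blue, green, gold, grey} and column 3 has {green, gold, teal, pink, grey}, leaving only red.
Row 4, column 6: row 4 has {red, blue, green, gold, teal, pink} and column 6 has {red, blue, green}, leaving only grey.
Row 5, column 7: row 5 has {red, blue, green, gold} and column 7 has {red, blue, green, gold, teal, pink}, leaving only grey.
Row 5, column 2: row 5 has {red, blue, green, gold, grey} and column 2 has {red, blue, green, gold, teal}, leaving only pink.
Row 5 already has {red, blue, green, gold, pink, grey} and column 6 already has {red, blue, green, grey}, so row 5, column 6 must be teal.

teal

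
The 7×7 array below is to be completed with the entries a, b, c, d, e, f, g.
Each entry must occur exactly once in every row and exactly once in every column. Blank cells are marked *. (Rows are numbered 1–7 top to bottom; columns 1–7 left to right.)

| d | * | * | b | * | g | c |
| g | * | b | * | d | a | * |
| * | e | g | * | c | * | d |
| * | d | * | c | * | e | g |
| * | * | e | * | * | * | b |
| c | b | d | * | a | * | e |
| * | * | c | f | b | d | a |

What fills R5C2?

f

Row 2, column 4: row 2 has {a, b, d, g} and column 4 has {b, c, f}, leaving only e.
Row 2, column 7: row 2 has {a, b, d, e, g} and column 7 has {a, b, c, d, e, g}, leaving only f.
Row 2, column 2: row 2 has {a, b, d, e, f, g} and column 2 has {b, d, e}, leaving only c.
Row 3, column 4: row 3 has {c, d, e, g} and column 4 has {b, c, e, f}, leaving only a.
Row 4, column 5: row 4 has {c, d, e, g} and column 5 has {a, b, c, d}, leaving only f.
Row 1, column 5: row 1 has {b, c, d, g} and column 5 has {a, b, c, d, f}, leaving only e.
Row 4, column 3: row 4 has {c, d, e, f, g} and column 3 has {b, c, d, e, g}, leaving only a.
Row 1, column 3: row 1 has {b, c, d, e, g} and column 3 has {a, b, c, d, e, g}, leaving only f.
Row 1, column 2: row 1 has {b, c, d, e, f, g} and column 2 has {b, c, d, e}, leaving only a.
Row 4, column 1: row 4 has {a, c, d, e, f, g} and column 1 has {c, d, g}, leaving only b.
Row 3, column 1: row 3 has {a, c, d, e, g} and column 1 has {b, c, d, g}, leaving only f.
Row 3, column 6: row 3 has {a, c, d, e, f, g} and column 6 has {a, d, e, g}, leaving only b.
Row 5, column 1: row 5 has {b, e} and column 1 has {b, c, d, f, g}, leaving only a.
Row 5, column 5: row 5 has {a, b, e} and column 5 has {a, b, c, d, e, f}, leaving only g.
Row 5 already has {a, b, e, g} and column 2 already has {a, b, c, d, e}, so row 5, column 2 must be f.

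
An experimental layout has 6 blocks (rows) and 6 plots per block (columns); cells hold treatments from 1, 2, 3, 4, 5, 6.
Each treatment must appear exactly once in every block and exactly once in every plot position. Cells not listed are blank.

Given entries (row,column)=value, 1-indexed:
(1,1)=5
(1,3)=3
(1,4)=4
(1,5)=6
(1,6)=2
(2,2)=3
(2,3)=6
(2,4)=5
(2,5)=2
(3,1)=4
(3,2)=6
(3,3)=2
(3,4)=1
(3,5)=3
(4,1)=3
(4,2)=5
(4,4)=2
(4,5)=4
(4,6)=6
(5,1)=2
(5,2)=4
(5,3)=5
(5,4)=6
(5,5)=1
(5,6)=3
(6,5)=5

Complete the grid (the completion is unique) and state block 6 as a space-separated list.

6 2 4 3 5 1

Block 6, plot 4: block 6 has {5} and plot 4 has {1, 2, 4, 5, 6}, leaving only 3.
Block 1, plot 2: block 1 has {2, 3, 4, 5, 6} and plot 2 has {3, 4, 5, 6}, leaving only 1.
Block 6, plot 2: block 6 has {3, 5} and plot 2 has {1, 3, 4, 5, 6}, leaving only 2.
Block 2, plot 1: block 2 has {2, 3, 5, 6} and plot 1 has {2, 3, 4, 5}, leaving only 1.
Block 6, plot 1: block 6 has {2, 3, 5} and plot 1 has {1, 2, 3, 4, 5}, leaving only 6.
Block 2, plot 6: block 2 has {1, 2, 3, 5, 6} and plot 6 has {2, 3, 6}, leaving only 4.
Block 6, plot 6: block 6 has {2, 3, 5, 6} and plot 6 has {2, 3, 4, 6}, leaving only 1.
Block 6, plot 3: block 6 has {1, 2, 3, 5, 6} and plot 3 has {2, 3, 5, 6}, leaving only 4.
So block 6 reads: 6 2 4 3 5 1.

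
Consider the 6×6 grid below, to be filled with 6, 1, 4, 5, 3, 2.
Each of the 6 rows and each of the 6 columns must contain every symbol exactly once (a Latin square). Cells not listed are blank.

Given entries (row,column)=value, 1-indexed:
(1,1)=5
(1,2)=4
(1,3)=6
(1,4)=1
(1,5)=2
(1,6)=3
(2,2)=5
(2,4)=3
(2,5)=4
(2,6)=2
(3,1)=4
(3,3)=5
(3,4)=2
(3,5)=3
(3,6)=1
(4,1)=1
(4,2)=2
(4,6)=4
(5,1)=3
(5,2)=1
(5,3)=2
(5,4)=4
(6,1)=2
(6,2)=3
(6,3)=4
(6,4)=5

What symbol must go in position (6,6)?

Row 6 already has {4, 5, 3, 2} and column 6 already has {1, 4, 3, 2}, so row 6, column 6 must be 6.

6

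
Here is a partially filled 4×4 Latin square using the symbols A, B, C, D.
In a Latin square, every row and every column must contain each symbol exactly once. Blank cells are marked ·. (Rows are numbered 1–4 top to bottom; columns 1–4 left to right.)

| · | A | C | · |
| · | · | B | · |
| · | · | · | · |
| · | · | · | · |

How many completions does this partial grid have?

16

Row 1, column 1: eliminating its row and column leaves {B, D}.
Row 1, column 4: eliminating its row and column leaves {B, D}.
Row 2, column 1: eliminating its row and column leaves {A, C, D}.
Row 2, column 2: eliminating its row and column leaves {C, D}.
Row 2, column 4: eliminating its row and column leaves {A, C, D}.
Row 3, column 1: eliminating its row and column leaves {A, B, C, D}.
Row 3, column 2: eliminating its row and column leaves {B, C, D}.
Row 3, column 3: eliminating its row and column leaves {A, D}.
Row 3, column 4: eliminating its row and column leaves {A, B, C, D}.
Row 4, column 1: eliminating its row and column leaves {A, B, C, D}.
Row 4, column 2: eliminating its row and column leaves {B, C, D}.
Row 4, column 3: eliminating its row and column leaves {A, D}.
Row 4, column 4: eliminating its row and column leaves {A, B, C, D}.
Enumerating the assignments across these blanks that avoid any row or column repeat gives 16 completions.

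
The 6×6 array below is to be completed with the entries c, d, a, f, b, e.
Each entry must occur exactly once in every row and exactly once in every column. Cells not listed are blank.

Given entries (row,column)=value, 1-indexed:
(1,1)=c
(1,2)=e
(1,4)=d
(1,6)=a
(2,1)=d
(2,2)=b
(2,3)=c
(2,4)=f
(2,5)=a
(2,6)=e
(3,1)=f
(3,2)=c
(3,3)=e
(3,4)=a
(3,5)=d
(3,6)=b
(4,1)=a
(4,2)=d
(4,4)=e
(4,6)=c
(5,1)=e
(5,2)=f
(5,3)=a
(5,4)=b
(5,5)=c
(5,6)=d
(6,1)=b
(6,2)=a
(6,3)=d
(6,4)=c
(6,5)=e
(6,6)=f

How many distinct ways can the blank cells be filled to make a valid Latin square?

Row 1, column 3: eliminating its row and column leaves {f, b}.
Row 1, column 5: eliminating its row and column leaves {f, b}.
Row 4, column 3: eliminating its row and column leaves {f, b}.
Row 4, column 5: eliminating its row and column leaves {f, b}.
Enumerating the assignments across these blanks that avoid any row or column repeat gives 2 completions.

2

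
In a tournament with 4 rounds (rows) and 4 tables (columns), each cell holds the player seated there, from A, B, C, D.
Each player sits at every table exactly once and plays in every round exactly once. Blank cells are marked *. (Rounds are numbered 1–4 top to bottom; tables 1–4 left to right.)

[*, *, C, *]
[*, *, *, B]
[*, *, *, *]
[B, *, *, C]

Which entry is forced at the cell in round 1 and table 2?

B

Round 1, table 2 is narrowed to {A, B, D}.
If it were A, then round 1, table 4 would be left with no valid symbol.
If it were D, then round 1, table 4 would be left with no valid symbol.
So round 1, table 2 must be B.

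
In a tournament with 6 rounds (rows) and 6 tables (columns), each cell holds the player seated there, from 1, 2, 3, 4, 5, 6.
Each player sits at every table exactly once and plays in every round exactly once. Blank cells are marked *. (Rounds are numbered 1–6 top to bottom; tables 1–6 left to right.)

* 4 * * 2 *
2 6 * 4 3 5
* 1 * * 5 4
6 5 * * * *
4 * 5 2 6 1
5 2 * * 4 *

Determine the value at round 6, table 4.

1

Round 2, table 3: round 2 has {2, 3, 4, 5, 6} and table 3 has {5}, leaving only 1.
Round 3, table 1: round 3 has {1, 4, 5} and table 1 has {2, 4, 5, 6}, leaving only 3.
Round 1, table 1: round 1 has {2, 4} and table 1 has {2, 3, 4, 5, 6}, leaving only 1.
Round 3, table 4: round 3 has {1, 3, 4, 5} and table 4 has {2, 4}, leaving only 6.
Round 3, table 3: round 3 has {1, 3, 4, 5, 6} and table 3 has {1, 5}, leaving only 2.
Round 4, table 5: round 4 has {5, 6} and table 5 has {2, 3, 4, 5, 6}, leaving only 1.
Round 4, table 4: round 4 has {1, 5, 6} and table 4 has {2, 4, 6}, leaving only 3.
Round 6 already has {2, 4, 5} and table 4 already has {2, 3, 4, 6}, so round 6, table 4 must be 1.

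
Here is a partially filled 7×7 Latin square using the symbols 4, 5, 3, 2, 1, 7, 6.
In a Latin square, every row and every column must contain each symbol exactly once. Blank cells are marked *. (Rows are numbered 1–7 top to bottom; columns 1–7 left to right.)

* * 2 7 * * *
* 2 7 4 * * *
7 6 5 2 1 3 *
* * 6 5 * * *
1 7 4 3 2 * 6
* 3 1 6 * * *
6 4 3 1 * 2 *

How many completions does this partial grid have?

12

Row 1, column 1: eliminating its row and column leaves {4, 5, 3}.
Row 1, column 2: eliminating its row and column leaves {5, 1}.
Row 1, column 5: eliminating its row and column leaves {4, 5, 3, 6}.
Row 1, column 6: eliminating its row and column leaves {4, 5, 1, 6}.
Row 1, column 7: eliminating its row and column leaves {4, 5, 3, 1}.
Row 2, column 1: eliminating its row and column leaves {5, 3}.
Row 2, column 5: eliminating its row and column leaves {5, 3, 6}.
Row 2, column 6: eliminating its row and column leaves {5, 1, 6}.
Row 2, column 7: eliminating its row and column leaves {5, 3, 1}.
Row 3, column 7: eliminating its row and column leaves {4}.
Row 4, column 1: eliminating its row and column leaves {4, 3, 2}.
Row 4, column 2: eliminating its row and column leaves {1}.
Row 4, column 5: eliminating its row and column leaves {4, 3, 7}.
Row 4, column 6: eliminating its row and column leaves {4, 1, 7}.
Row 4, column 7: eliminating its row and column leaves {4, 3, 2, 1, 7}.
Row 5, column 6: eliminating its row and column leaves {5}.
Row 6, column 1: eliminating its row and column leaves {4, 5, 2}.
Row 6, column 5: eliminating its row and column leaves {4, 5, 7}.
Row 6, column 6: eliminating its row and column leaves {4, 5, 7}.
Row 6, column 7: eliminating its row and column leaves {4, 5, 2, 7}.
Row 7, column 5: eliminating its row and column leaves {5, 7}.
Row 7, column 7: eliminating its row and column leaves {5, 7}.
Enumerating the assignments across these blanks that avoid any row or column repeat gives 12 completions.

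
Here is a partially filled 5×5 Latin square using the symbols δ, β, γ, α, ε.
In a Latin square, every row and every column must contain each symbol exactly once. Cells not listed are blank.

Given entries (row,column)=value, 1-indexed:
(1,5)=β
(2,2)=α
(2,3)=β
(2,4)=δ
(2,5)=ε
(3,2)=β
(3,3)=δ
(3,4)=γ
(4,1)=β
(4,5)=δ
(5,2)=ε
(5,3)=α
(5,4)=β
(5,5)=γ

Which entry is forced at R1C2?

Row 2, column 1: row 2 has {δ, β, α, ε} and column 1 has {β}, leaving only γ.
Row 3, column 5: row 3 has {δ, β, γ} and column 5 has {δ, β, γ, ε}, leaving only α.
Row 3, column 1: row 3 has {δ, β, γ, α} and column 1 has {β, γ}, leaving only ε.
Row 4, column 2: row 4 has {δ, β} and column 2 has {β, α, ε}, leaving only γ.
Row 1 already has {β} and column 2 already has {β, γ, α, ε}, so row 1, column 2 must be δ.

δ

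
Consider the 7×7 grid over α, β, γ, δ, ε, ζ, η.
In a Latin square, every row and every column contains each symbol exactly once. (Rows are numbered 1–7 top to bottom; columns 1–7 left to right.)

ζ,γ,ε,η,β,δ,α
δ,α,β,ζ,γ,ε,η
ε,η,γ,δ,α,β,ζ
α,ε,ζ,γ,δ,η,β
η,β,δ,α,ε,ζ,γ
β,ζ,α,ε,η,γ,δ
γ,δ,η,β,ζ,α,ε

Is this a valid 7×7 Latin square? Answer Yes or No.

Each row is a permutation of the 7 symbols, and so is each column.

Yes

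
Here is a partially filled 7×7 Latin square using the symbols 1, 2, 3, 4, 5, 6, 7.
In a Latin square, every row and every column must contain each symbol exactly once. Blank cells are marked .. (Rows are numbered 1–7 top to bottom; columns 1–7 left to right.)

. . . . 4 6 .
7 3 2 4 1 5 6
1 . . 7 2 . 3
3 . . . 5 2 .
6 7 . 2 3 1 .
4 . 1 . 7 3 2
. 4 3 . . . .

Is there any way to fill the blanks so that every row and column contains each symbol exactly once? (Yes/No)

Yes

No row or column among the givens repeats a symbol, and propagating forced cells runs into no contradiction.
One valid completion exists (for instance, 5 2 7 3 4 6 1 / 7 3 2 4 1 5 6 / 1 5 6 7 2 4 3 / 3 1 4 6 5 2 7 / 6 7 5 2 3 1 4 / 4 6 1 5 7 3 2 / 2 4 3 1 6 7 5).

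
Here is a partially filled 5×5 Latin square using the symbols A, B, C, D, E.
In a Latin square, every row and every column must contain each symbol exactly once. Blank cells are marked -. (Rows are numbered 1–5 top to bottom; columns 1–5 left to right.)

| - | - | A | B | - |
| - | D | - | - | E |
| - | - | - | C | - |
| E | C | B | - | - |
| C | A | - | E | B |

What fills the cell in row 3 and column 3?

Row 1, column 1: row 1 has {A, B} and column 1 has {C, E}, leaving only D.
Row 1, column 2: row 1 has {A, B, D} and column 2 has {A, C, D}, leaving only E.
Row 1, column 5: row 1 has {A, B, D, E} and column 5 has {B, E}, leaving only C.
Row 2, column 3: row 2 has {D, E} and column 3 has {A, B}, leaving only C.
Row 2, column 4: row 2 has {C, D, E} and column 4 has {B, C, E}, leaving only A.
Row 2, column 1: row 2 has {A, C, D, E} and column 1 has {C, D, E}, leaving only B.
Row 3, column 1: row 3 has {C} and column 1 has {B, C, D, E}, leaving only A.
Row 3, column 2: row 3 has {A, C} and column 2 has {A, C, D, E}, leaving only B.
Row 3, column 5: row 3 has {A, B, C} and column 5 has {B, C, E}, leaving only D.
Row 3 already has {A, B, C, D} and column 3 already has {A, B, C}, so row 3, column 3 must be E.

E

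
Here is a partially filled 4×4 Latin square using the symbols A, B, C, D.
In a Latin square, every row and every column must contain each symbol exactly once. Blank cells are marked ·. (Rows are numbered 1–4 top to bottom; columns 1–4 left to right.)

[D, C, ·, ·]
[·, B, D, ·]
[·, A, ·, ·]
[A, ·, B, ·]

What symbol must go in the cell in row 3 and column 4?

Row 1, column 3: row 1 has {C, D} and column 3 has {B, D}, leaving only A.
Row 1, column 4: row 1 has {A, C, D} and column 4 has {}, leaving only B.
Row 2, column 1: row 2 has {B, D} and column 1 has {A, D}, leaving only C.
Row 2, column 4: row 2 has {B, C, D} and column 4 has {B}, leaving only A.
Row 3, column 1: row 3 has {A} and column 1 has {A, C, D}, leaving only B.
Row 3, column 3: row 3 has {A, B} and column 3 has {A, B, D}, leaving only C.
Row 3 already has {A, B, C} and column 4 already has {A, B}, so row 3, column 4 must be D.

D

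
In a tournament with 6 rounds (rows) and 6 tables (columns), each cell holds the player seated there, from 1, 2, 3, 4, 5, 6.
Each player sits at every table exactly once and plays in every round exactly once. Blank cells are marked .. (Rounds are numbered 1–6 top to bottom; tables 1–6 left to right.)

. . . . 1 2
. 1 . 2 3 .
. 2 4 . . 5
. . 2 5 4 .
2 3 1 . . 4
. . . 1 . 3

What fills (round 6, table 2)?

Round 2, table 6: round 2 has {1, 2, 3} and table 6 has {2, 3, 4, 5}, leaving only 6.
Round 2, table 3: round 2 has {1, 2, 3, 6} and table 3 has {1, 2, 4}, leaving only 5.
Round 2, table 1: round 2 has {1, 2, 3, 5, 6} and table 1 has {2}, leaving only 4.
Round 3, table 5: round 3 has {2, 4, 5} and table 5 has {1, 3, 4}, leaving only 6.
Round 3, table 4: round 3 has {2, 4, 5, 6} and table 4 has {1, 2, 5}, leaving only 3.
Round 3, table 1: round 3 has {2, 3, 4, 5, 6} and table 1 has {2, 4}, leaving only 1.
Round 4, table 2: round 4 has {2, 4, 5} and table 2 has {1, 2, 3}, leaving only 6.
Round 4, table 1: round 4 has {2, 4, 5, 6} and table 1 has {1, 2, 4}, leaving only 3.
Round 4, table 6: round 4 has {2, 3, 4, 5, 6} and table 6 has {2, 3, 4, 5, 6}, leaving only 1.
Round 5, table 4: round 5 has {1, 2, 3, 4} and table 4 has {1, 2, 3, 5}, leaving only 6.
Round 1, table 4: round 1 has {1, 2} and table 4 has {1, 2, 3, 5, 6}, leaving only 4.
Round 1, table 2: round 1 has {1, 2, 4} and table 2 has {1, 2, 3, 6}, leaving only 5.
Round 6 already has {1, 3} and table 2 already has {1, 2, 3, 5, 6}, so round 6, table 2 must be 4.

4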